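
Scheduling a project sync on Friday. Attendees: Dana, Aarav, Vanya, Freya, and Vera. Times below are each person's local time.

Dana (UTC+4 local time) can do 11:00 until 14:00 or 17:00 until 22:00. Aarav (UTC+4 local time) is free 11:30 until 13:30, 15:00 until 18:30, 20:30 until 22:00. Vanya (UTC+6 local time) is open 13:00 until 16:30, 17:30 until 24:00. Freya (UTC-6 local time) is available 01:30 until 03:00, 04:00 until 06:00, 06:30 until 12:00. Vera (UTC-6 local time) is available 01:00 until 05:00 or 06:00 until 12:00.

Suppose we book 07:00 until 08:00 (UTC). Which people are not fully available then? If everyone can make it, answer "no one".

Aarav, Freya

Dana in UTC: 07:00-10:00, 13:00-18:00 (subtract 4h to convert from UTC+4).
Aarav in UTC: 07:30-09:30, 11:00-14:30, 16:30-18:00 (subtract 4h to convert from UTC+4).
Vanya in UTC: 07:00-10:30, 11:30-18:00 (subtract 6h to convert from UTC+6).
Freya in UTC: 07:30-09:00, 10:00-12:00, 12:30-18:00 (add 6h to convert from UTC-6).
Vera in UTC: 07:00-11:00, 12:00-18:00 (add 6h to convert from UTC-6).
Dana: free for 07:00-08:00. Aarav: not fully free for 07:00-08:00. Vanya: free for 07:00-08:00. Freya: not fully free for 07:00-08:00. Vera: free for 07:00-08:00.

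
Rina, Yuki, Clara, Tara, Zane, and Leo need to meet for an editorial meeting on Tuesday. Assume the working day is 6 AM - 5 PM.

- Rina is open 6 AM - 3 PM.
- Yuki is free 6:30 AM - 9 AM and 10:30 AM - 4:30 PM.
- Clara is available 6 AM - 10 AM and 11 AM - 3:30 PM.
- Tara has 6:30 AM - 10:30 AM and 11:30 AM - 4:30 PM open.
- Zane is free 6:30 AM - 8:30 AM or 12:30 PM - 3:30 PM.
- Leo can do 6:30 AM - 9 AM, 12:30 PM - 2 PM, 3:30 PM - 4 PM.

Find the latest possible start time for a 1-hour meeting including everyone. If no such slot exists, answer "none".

13:00

Rina ∩ Yuki: 06:30-09:00, 10:30-15:00.
Rina ∩ Yuki ∩ Clara: 06:30-09:00, 11:00-15:00.
Rina ∩ Yuki ∩ Clara ∩ Tara: 06:30-09:00, 11:30-15:00.
Rina ∩ Yuki ∩ Clara ∩ Tara ∩ Zane: 06:30-08:30, 12:30-15:00.
Rina ∩ Yuki ∩ Clara ∩ Tara ∩ Zane ∩ Leo: 06:30-08:30, 12:30-14:00.
The last common window of at least 60 minutes is 12:30-14:00; a 60-minute meeting can start as late as 13:00 and still end by 14:00.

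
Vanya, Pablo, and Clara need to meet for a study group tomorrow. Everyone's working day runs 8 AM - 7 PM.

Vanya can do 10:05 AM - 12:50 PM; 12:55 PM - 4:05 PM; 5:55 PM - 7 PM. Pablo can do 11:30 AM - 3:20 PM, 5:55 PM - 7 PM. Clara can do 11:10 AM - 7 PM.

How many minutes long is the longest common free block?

Vanya ∩ Pablo: 11:30-12:50, 12:55-15:20, 17:55-19:00.
Vanya ∩ Pablo ∩ Clara: 11:30-12:50, 12:55-15:20, 17:55-19:00.
So the common availability across everyone is 11:30-12:50, 12:55-15:20, 17:55-19:00.
The longest is 12:55-15:20 at 145 minutes.

145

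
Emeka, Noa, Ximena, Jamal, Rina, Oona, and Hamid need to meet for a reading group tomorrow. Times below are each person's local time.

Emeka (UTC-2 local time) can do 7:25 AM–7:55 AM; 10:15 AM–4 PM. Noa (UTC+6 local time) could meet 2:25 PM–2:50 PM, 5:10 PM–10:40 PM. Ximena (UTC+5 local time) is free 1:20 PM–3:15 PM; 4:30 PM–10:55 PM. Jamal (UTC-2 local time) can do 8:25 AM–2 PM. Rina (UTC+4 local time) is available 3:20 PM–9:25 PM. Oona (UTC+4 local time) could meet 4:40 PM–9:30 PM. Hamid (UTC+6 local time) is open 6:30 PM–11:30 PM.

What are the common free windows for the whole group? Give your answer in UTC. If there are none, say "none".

Emeka in UTC: 09:25-09:55, 12:15-18:00 (add 2h to convert from UTC-2).
Noa in UTC: 08:25-08:50, 11:10-16:40 (subtract 6h to convert from UTC+6).
Ximena in UTC: 08:20-10:15, 11:30-17:55 (subtract 5h to convert from UTC+5).
Jamal in UTC: 10:25-16:00 (add 2h to convert from UTC-2).
Rina in UTC: 11:20-17:25 (subtract 4h to convert from UTC+4).
Oona in UTC: 12:40-17:30 (subtract 4h to convert from UTC+4).
Hamid in UTC: 12:30-17:30 (subtract 6h to convert from UTC+6).
Emeka ∩ Noa: 12:15-16:40.
Emeka ∩ Noa ∩ Ximena: 12:15-16:40.
Emeka ∩ Noa ∩ Ximena ∩ Jamal: 12:15-16:00.
Emeka ∩ Noa ∩ Ximena ∩ Jamal ∩ Rina: 12:15-16:00.
Emeka ∩ Noa ∩ Ximena ∩ Jamal ∩ Rina ∩ Oona: 12:40-16:00.
Emeka ∩ Noa ∩ Ximena ∩ Jamal ∩ Rina ∩ Oona ∩ Hamid: 12:40-16:00.

12:40-16:00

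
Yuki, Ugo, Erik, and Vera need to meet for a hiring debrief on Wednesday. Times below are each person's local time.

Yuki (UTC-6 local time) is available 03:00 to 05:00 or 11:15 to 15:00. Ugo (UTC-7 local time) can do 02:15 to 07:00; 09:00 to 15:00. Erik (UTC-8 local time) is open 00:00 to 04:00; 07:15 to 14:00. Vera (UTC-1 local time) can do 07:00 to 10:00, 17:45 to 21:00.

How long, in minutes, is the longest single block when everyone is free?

135

Yuki in UTC: 09:00-11:00, 17:15-21:00 (add 6h to convert from UTC-6).
Ugo in UTC: 09:15-14:00, 16:00-22:00 (add 7h to convert from UTC-7).
Erik in UTC: 08:00-12:00, 15:15-22:00 (add 8h to convert from UTC-8).
Vera in UTC: 08:00-11:00, 18:45-22:00 (add 1h to convert from UTC-1).
Yuki ∩ Ugo: 09:15-11:00, 17:15-21:00.
Yuki ∩ Ugo ∩ Erik: 09:15-11:00, 17:15-21:00.
Yuki ∩ Ugo ∩ Erik ∩ Vera: 09:15-11:00, 18:45-21:00.
The longest is 18:45-21:00 at 135 minutes.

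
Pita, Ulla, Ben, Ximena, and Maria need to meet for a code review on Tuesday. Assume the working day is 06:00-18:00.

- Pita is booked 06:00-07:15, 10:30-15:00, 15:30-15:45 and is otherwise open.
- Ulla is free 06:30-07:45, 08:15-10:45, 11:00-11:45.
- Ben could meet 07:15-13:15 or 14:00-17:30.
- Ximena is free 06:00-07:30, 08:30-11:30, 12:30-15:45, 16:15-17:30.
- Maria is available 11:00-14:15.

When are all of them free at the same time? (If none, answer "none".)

Pita free: 07:15-10:30, 15:00-15:30, 15:45-18:00 (invert busy blocks within the working day).
Ulla free: 06:30-07:45, 08:15-10:45, 11:00-11:45.
Ben free: 07:15-13:15, 14:00-17:30.
Ximena free: 06:00-07:30, 08:30-11:30, 12:30-15:45, 16:15-17:30.
Maria free: 11:00-14:15.
Pita ∩ Ulla: 07:15-07:45, 08:15-10:30.
Pita ∩ Ulla ∩ Ben: 07:15-07:45, 08:15-10:30.
Pita ∩ Ulla ∩ Ben ∩ Ximena: 07:15-07:30, 08:30-10:30.
Pita ∩ Ulla ∩ Ben ∩ Ximena ∩ Maria: ∅.
There is no time when everyone is free.

none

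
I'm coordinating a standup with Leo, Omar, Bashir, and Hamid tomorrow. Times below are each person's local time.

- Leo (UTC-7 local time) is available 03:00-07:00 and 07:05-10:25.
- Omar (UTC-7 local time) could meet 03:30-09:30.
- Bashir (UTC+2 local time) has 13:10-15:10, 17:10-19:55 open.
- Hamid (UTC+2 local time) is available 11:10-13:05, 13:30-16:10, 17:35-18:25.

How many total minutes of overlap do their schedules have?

150

Leo in UTC: 10:00-14:00, 14:05-17:25 (add 7h to convert from UTC-7).
Omar in UTC: 10:30-16:30 (add 7h to convert from UTC-7).
Bashir in UTC: 11:10-13:10, 15:10-17:55 (subtract 2h to convert from UTC+2).
Hamid in UTC: 09:10-11:05, 11:30-14:10, 15:35-16:25 (subtract 2h to convert from UTC+2).
Leo ∩ Omar: 10:30-14:00, 14:05-16:30.
Leo ∩ Omar ∩ Bashir: 11:10-13:10, 15:10-16:30.
Leo ∩ Omar ∩ Bashir ∩ Hamid: 11:30-13:10, 15:35-16:25.
Summing the common windows: 100 + 50 = 150 minutes.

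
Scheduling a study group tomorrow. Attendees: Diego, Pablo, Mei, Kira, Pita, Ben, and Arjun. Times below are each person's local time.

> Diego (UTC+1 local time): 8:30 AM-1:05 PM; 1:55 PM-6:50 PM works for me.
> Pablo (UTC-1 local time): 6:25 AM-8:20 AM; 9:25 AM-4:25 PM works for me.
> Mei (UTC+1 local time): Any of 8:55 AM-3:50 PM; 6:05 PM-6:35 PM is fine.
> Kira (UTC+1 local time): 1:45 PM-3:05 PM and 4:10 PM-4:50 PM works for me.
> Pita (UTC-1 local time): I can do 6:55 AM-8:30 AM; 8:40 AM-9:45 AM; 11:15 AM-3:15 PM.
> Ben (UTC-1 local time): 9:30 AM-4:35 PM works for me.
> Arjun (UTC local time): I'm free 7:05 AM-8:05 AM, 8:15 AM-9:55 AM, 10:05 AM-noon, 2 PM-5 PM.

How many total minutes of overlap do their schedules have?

5

Diego in UTC: 07:30-12:05, 12:55-17:50 (subtract 1h to convert from UTC+1).
Pablo in UTC: 07:25-09:20, 10:25-17:25 (add 1h to convert from UTC-1).
Mei in UTC: 07:55-14:50, 17:05-17:35 (subtract 1h to convert from UTC+1).
Kira in UTC: 12:45-14:05, 15:10-15:50 (subtract 1h to convert from UTC+1).
Pita in UTC: 07:55-09:30, 09:40-10:45, 12:15-16:15 (add 1h to convert from UTC-1).
Ben in UTC: 10:30-17:35 (add 1h to convert from UTC-1).
Arjun in UTC: 07:05-08:05, 08:15-09:55, 10:05-12:00, 14:00-17:00.
Diego ∩ Pablo: 07:30-09:20, 10:25-12:05, 12:55-17:25.
Diego ∩ Pablo ∩ Mei: 07:55-09:20, 10:25-12:05, 12:55-14:50, 17:05-17:25.
Diego ∩ Pablo ∩ Mei ∩ Kira: 12:55-14:05.
Diego ∩ Pablo ∩ Mei ∩ Kira ∩ Pita: 12:55-14:05.
Diego ∩ Pablo ∩ Mei ∩ Kira ∩ Pita ∩ Ben: 12:55-14:05.
Diego ∩ Pablo ∩ Mei ∩ Kira ∩ Pita ∩ Ben ∩ Arjun: 14:00-14:05.
Those are the intersection windows.
That's a single block of 5 minutes.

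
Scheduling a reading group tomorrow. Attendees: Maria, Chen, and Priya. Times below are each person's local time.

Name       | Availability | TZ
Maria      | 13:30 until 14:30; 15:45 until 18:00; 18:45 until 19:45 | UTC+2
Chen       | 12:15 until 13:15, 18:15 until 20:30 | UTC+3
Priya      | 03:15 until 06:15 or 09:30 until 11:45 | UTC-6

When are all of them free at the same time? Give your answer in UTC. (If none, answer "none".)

Maria in UTC: 11:30-12:30, 13:45-16:00, 16:45-17:45 (subtract 2h to convert from UTC+2).
Chen in UTC: 09:15-10:15, 15:15-17:30 (subtract 3h to convert from UTC+3).
Priya in UTC: 09:15-12:15, 15:30-17:45 (add 6h to convert from UTC-6).
Maria ∩ Chen: 15:15-16:00, 16:45-17:30.
Maria ∩ Chen ∩ Priya: 15:30-16:00, 16:45-17:30.
So the common availability across everyone is 15:30-16:00, 16:45-17:30.

15:30-16:00, 16:45-17:30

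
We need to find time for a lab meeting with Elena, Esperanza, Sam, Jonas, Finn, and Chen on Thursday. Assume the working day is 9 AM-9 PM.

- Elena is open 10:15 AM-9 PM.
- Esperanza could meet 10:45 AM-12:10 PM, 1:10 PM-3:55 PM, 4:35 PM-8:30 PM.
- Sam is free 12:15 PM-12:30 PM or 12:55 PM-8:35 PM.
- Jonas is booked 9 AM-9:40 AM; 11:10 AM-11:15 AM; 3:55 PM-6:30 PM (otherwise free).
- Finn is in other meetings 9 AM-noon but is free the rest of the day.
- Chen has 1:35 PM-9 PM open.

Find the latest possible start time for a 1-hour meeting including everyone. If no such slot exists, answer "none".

19:30

Elena free: 10:15-21:00.
Esperanza free: 10:45-12:10, 13:10-15:55, 16:35-20:30.
Sam free: 12:15-12:30, 12:55-20:35.
Jonas free: 09:40-11:10, 11:15-15:55, 18:30-21:00 (invert busy blocks within the working day).
Finn free: 12:00-21:00 (invert busy blocks within the working day).
Chen free: 13:35-21:00.
Elena ∩ Esperanza: 10:45-12:10, 13:10-15:55, 16:35-20:30.
Elena ∩ Esperanza ∩ Sam: 13:10-15:55, 16:35-20:30.
Elena ∩ Esperanza ∩ Sam ∩ Jonas: 13:10-15:55, 18:30-20:30.
Elena ∩ Esperanza ∩ Sam ∩ Jonas ∩ Finn: 13:10-15:55, 18:30-20:30.
Elena ∩ Esperanza ∩ Sam ∩ Jonas ∩ Finn ∩ Chen: 13:35-15:55, 18:30-20:30.
So the common availability across everyone is 13:35-15:55, 18:30-20:30.
The last common window of at least 60 minutes is 18:30-20:30; a 60-minute meeting can start as late as 19:30 and still end by 20:30.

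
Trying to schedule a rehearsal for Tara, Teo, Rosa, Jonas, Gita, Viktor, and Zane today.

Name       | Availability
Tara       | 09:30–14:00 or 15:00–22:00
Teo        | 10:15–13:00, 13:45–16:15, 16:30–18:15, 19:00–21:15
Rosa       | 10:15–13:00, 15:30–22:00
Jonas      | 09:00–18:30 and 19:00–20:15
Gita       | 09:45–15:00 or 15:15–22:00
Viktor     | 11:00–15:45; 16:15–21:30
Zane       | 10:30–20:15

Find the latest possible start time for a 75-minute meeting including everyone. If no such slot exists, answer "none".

19:00

Tara ∩ Teo: 10:15-13:00, 13:45-14:00, 15:00-16:15, 16:30-18:15, 19:00-21:15.
Tara ∩ Teo ∩ Rosa: 10:15-13:00, 15:30-16:15, 16:30-18:15, 19:00-21:15.
Tara ∩ Teo ∩ Rosa ∩ Jonas: 10:15-13:00, 15:30-16:15, 16:30-18:15, 19:00-20:15.
Tara ∩ Teo ∩ Rosa ∩ Jonas ∩ Gita: 10:15-13:00, 15:30-16:15, 16:30-18:15, 19:00-20:15.
Tara ∩ Teo ∩ Rosa ∩ Jonas ∩ Gita ∩ Viktor: 11:00-13:00, 15:30-15:45, 16:30-18:15, 19:00-20:15.
Tara ∩ Teo ∩ Rosa ∩ Jonas ∩ Gita ∩ Viktor ∩ Zane: 11:00-13:00, 15:30-15:45, 16:30-18:15, 19:00-20:15.
So the common availability across everyone is 11:00-13:00, 15:30-15:45, 16:30-18:15, 19:00-20:15.
The last common window of at least 75 minutes is 19:00-20:15; a 75-minute meeting can start as late as 19:00 and still end by 20:15.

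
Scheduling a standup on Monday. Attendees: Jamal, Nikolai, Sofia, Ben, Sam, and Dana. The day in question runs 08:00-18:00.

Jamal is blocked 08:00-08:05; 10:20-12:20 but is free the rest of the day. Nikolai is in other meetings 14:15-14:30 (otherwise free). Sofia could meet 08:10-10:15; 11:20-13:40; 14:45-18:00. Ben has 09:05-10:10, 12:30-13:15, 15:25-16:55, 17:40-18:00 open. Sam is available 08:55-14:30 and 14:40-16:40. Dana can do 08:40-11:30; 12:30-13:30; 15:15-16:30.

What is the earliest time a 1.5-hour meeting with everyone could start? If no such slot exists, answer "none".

Jamal free: 08:05-10:20, 12:20-18:00 (invert busy blocks within the working day).
Nikolai free: 08:00-14:15, 14:30-18:00 (invert busy blocks within the working day).
Sofia free: 08:10-10:15, 11:20-13:40, 14:45-18:00.
Ben free: 09:05-10:10, 12:30-13:15, 15:25-16:55, 17:40-18:00.
Sam free: 08:55-14:30, 14:40-16:40.
Dana free: 08:40-11:30, 12:30-13:30, 15:15-16:30.
Jamal ∩ Nikolai: 08:05-10:20, 12:20-14:15, 14:30-18:00.
Jamal ∩ Nikolai ∩ Sofia: 08:10-10:15, 12:20-13:40, 14:45-18:00.
Jamal ∩ Nikolai ∩ Sofia ∩ Ben: 09:05-10:10, 12:30-13:15, 15:25-16:55, 17:40-18:00.
Jamal ∩ Nikolai ∩ Sofia ∩ Ben ∩ Sam: 09:05-10:10, 12:30-13:15, 15:25-16:40.
Jamal ∩ Nikolai ∩ Sofia ∩ Ben ∩ Sam ∩ Dana: 09:05-10:10, 12:30-13:15, 15:25-16:30.
No common window is at least 90 minutes long.

none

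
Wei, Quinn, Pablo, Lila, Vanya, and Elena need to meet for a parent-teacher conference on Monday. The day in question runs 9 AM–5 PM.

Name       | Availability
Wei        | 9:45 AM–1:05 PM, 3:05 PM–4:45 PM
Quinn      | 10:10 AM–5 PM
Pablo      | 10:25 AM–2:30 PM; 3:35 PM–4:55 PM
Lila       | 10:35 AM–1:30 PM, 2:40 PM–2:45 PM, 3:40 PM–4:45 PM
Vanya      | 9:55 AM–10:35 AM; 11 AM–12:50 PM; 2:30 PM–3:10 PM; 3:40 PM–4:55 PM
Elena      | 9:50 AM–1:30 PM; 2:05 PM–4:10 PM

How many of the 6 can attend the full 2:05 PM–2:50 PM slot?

Quinn and Elena can make the full 14:05-14:50 slot — that's 2.

2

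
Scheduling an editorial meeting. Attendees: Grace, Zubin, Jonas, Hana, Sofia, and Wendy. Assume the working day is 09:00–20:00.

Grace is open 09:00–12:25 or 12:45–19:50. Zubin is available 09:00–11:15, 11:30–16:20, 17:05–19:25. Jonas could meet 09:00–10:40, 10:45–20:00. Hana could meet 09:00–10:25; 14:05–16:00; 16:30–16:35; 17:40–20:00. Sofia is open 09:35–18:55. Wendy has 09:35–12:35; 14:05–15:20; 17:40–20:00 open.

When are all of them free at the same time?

09:35-10:25, 14:05-15:20, 17:40-18:55

Grace ∩ Zubin: 09:00-11:15, 11:30-12:25, 12:45-16:20, 17:05-19:25.
Grace ∩ Zubin ∩ Jonas: 09:00-10:40, 10:45-11:15, 11:30-12:25, 12:45-16:20, 17:05-19:25.
Grace ∩ Zubin ∩ Jonas ∩ Hana: 09:00-10:25, 14:05-16:00, 17:40-19:25.
Grace ∩ Zubin ∩ Jonas ∩ Hana ∩ Sofia: 09:35-10:25, 14:05-16:00, 17:40-18:55.
Grace ∩ Zubin ∩ Jonas ∩ Hana ∩ Sofia ∩ Wendy: 09:35-10:25, 14:05-15:20, 17:40-18:55.
Those are the intersection windows.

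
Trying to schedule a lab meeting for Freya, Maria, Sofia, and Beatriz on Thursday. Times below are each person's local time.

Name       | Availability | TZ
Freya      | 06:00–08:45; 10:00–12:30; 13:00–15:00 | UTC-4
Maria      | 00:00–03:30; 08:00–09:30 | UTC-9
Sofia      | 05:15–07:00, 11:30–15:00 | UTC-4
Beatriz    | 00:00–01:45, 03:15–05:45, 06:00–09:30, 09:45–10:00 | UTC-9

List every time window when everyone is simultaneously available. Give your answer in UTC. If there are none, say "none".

10:00-10:45, 17:00-18:30

Freya in UTC: 10:00-12:45, 14:00-16:30, 17:00-19:00 (add 4h to convert from UTC-4).
Maria in UTC: 09:00-12:30, 17:00-18:30 (add 9h to convert from UTC-9).
Sofia in UTC: 09:15-11:00, 15:30-19:00 (add 4h to convert from UTC-4).
Beatriz in UTC: 09:00-10:45, 12:15-14:45, 15:00-18:30, 18:45-19:00 (add 9h to convert from UTC-9).
Freya ∩ Maria: 10:00-12:30, 17:00-18:30.
Freya ∩ Maria ∩ Sofia: 10:00-11:00, 17:00-18:30.
Freya ∩ Maria ∩ Sofia ∩ Beatriz: 10:00-10:45, 17:00-18:30.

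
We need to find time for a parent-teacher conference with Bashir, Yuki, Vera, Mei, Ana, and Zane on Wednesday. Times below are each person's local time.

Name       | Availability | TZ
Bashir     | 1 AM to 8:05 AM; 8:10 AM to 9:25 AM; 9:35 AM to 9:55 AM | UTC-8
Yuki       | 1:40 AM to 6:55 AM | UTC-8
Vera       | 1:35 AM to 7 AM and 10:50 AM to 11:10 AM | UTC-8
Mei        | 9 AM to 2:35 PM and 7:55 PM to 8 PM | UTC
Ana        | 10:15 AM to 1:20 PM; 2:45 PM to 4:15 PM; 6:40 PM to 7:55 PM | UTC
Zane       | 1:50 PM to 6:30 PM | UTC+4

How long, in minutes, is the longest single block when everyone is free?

Bashir in UTC: 09:00-16:05, 16:10-17:25, 17:35-17:55 (add 8h to convert from UTC-8).
Yuki in UTC: 09:40-14:55 (add 8h to convert from UTC-8).
Vera in UTC: 09:35-15:00, 18:50-19:10 (add 8h to convert from UTC-8).
Mei in UTC: 09:00-14:35, 19:55-20:00.
Ana in UTC: 10:15-13:20, 14:45-16:15, 18:40-19:55.
Zane in UTC: 09:50-14:30 (subtract 4h to convert from UTC+4).
Bashir ∩ Yuki: 09:40-14:55.
Bashir ∩ Yuki ∩ Vera: 09:40-14:55.
Bashir ∩ Yuki ∩ Vera ∩ Mei: 09:40-14:35.
Bashir ∩ Yuki ∩ Vera ∩ Mei ∩ Ana: 10:15-13:20.
Bashir ∩ Yuki ∩ Vera ∩ Mei ∩ Ana ∩ Zane: 10:15-13:20.
The longest is 10:15-13:20 at 185 minutes.

185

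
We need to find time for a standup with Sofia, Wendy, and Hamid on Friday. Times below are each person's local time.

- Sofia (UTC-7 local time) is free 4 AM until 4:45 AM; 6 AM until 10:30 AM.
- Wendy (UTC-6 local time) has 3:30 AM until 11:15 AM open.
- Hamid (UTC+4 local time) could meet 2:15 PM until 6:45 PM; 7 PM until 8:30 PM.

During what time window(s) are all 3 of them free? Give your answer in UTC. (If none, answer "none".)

11:00-11:45, 13:00-14:45, 15:00-16:30

Sofia in UTC: 11:00-11:45, 13:00-17:30 (add 7h to convert from UTC-7).
Wendy in UTC: 09:30-17:15 (add 6h to convert from UTC-6).
Hamid in UTC: 10:15-14:45, 15:00-16:30 (subtract 4h to convert from UTC+4).
Sofia ∩ Wendy: 11:00-11:45, 13:00-17:15.
Sofia ∩ Wendy ∩ Hamid: 11:00-11:45, 13:00-14:45, 15:00-16:30.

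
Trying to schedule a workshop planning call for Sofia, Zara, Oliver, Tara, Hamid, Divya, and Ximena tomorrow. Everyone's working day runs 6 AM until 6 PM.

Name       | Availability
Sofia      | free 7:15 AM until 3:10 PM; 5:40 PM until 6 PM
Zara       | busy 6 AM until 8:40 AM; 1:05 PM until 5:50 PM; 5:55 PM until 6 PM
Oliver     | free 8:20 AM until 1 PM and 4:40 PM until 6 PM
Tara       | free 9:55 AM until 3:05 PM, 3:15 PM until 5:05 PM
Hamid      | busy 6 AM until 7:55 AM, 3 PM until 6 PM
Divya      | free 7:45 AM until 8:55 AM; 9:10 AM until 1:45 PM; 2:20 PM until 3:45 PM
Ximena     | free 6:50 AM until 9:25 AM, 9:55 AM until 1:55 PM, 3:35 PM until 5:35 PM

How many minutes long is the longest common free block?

185

Sofia free: 07:15-15:10, 17:40-18:00.
Zara free: 08:40-13:05, 17:50-17:55 (invert busy blocks within the working day).
Oliver free: 08:20-13:00, 16:40-18:00.
Tara free: 09:55-15:05, 15:15-17:05.
Hamid free: 07:55-15:00 (invert busy blocks within the working day).
Divya free: 07:45-08:55, 09:10-13:45, 14:20-15:45.
Ximena free: 06:50-09:25, 09:55-13:55, 15:35-17:35.
Sofia ∩ Zara: 08:40-13:05, 17:50-17:55.
Sofia ∩ Zara ∩ Oliver: 08:40-13:00, 17:50-17:55.
Sofia ∩ Zara ∩ Oliver ∩ Tara: 09:55-13:00.
Sofia ∩ Zara ∩ Oliver ∩ Tara ∩ Hamid: 09:55-13:00.
Sofia ∩ Zara ∩ Oliver ∩ Tara ∩ Hamid ∩ Divya: 09:55-13:00.
Sofia ∩ Zara ∩ Oliver ∩ Tara ∩ Hamid ∩ Divya ∩ Ximena: 09:55-13:00.
The longest is 09:55-13:00 at 185 minutes.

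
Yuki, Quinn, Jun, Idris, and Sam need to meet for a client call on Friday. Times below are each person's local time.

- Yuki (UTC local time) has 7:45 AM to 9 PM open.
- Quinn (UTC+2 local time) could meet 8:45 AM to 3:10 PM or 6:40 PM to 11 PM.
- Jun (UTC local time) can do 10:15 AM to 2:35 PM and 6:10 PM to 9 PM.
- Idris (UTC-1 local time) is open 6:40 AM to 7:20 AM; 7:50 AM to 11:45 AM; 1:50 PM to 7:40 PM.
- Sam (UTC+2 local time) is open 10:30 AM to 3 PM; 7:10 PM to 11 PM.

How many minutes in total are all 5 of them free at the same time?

Yuki in UTC: 07:45-21:00.
Quinn in UTC: 06:45-13:10, 16:40-21:00 (subtract 2h to convert from UTC+2).
Jun in UTC: 10:15-14:35, 18:10-21:00.
Idris in UTC: 07:40-08:20, 08:50-12:45, 14:50-20:40 (add 1h to convert from UTC-1).
Sam in UTC: 08:30-13:00, 17:10-21:00 (subtract 2h to convert from UTC+2).
Yuki ∩ Quinn: 07:45-13:10, 16:40-21:00.
Yuki ∩ Quinn ∩ Jun: 10:15-13:10, 18:10-21:00.
Yuki ∩ Quinn ∩ Jun ∩ Idris: 10:15-12:45, 18:10-20:40.
Yuki ∩ Quinn ∩ Jun ∩ Idris ∩ Sam: 10:15-12:45, 18:10-20:40.
Summing the common windows: 150 + 150 = 300 minutes.

300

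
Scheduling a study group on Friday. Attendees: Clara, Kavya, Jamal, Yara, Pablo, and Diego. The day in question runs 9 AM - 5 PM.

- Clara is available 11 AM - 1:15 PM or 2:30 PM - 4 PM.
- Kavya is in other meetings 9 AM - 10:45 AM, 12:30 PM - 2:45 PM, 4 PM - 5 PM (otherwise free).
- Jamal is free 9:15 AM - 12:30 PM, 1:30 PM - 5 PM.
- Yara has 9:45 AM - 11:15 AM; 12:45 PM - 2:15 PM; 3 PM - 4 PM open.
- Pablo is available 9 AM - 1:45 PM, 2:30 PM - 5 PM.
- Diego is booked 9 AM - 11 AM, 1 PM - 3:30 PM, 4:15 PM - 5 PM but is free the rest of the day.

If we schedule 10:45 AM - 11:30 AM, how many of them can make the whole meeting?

3

Clara free: 11:00-13:15, 14:30-16:00.
Kavya free: 10:45-12:30, 14:45-16:00 (invert busy blocks within the working day).
Jamal free: 09:15-12:30, 13:30-17:00.
Yara free: 09:45-11:15, 12:45-14:15, 15:00-16:00.
Pablo free: 09:00-13:45, 14:30-17:00.
Diego free: 11:00-13:00, 15:30-16:15 (invert busy blocks within the working day).
Kavya, Jamal, and Pablo can make the full 10:45-11:30 slot — that's 3.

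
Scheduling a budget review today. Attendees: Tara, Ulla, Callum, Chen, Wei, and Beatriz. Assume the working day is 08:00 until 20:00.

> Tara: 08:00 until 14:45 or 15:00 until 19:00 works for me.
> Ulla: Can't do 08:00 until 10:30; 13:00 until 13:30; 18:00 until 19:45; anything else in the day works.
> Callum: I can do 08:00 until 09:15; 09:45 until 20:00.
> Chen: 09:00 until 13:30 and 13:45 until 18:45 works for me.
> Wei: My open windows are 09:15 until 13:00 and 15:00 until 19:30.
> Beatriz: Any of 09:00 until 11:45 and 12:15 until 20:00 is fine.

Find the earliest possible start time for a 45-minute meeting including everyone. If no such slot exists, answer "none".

Tara free: 08:00-14:45, 15:00-19:00.
Ulla free: 10:30-13:00, 13:30-18:00, 19:45-20:00 (invert busy blocks within the working day).
Callum free: 08:00-09:15, 09:45-20:00.
Chen free: 09:00-13:30, 13:45-18:45.
Wei free: 09:15-13:00, 15:00-19:30.
Beatriz free: 09:00-11:45, 12:15-20:00.
Tara ∩ Ulla: 10:30-13:00, 13:30-14:45, 15:00-18:00.
Tara ∩ Ulla ∩ Callum: 10:30-13:00, 13:30-14:45, 15:00-18:00.
Tara ∩ Ulla ∩ Callum ∩ Chen: 10:30-13:00, 13:45-14:45, 15:00-18:00.
Tara ∩ Ulla ∩ Callum ∩ Chen ∩ Wei: 10:30-13:00, 15:00-18:00.
Tara ∩ Ulla ∩ Callum ∩ Chen ∩ Wei ∩ Beatriz: 10:30-11:45, 12:15-13:00, 15:00-18:00.
Those are the intersection windows.
The first common window of at least 45 minutes is 10:30-11:45, so the earliest start is 10:30.

10:30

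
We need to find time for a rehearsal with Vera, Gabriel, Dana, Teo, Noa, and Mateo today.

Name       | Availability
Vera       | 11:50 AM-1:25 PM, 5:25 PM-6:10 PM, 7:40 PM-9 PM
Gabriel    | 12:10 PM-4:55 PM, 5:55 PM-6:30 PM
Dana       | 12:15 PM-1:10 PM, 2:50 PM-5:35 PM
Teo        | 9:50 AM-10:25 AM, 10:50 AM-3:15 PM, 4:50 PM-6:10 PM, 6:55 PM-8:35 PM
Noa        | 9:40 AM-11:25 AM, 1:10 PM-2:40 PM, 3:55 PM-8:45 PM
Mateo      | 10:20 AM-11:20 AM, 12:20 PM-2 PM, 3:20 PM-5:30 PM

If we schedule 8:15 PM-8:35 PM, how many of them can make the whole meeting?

Vera, Teo, and Noa can make the full 20:15-20:35 slot — that's 3.

3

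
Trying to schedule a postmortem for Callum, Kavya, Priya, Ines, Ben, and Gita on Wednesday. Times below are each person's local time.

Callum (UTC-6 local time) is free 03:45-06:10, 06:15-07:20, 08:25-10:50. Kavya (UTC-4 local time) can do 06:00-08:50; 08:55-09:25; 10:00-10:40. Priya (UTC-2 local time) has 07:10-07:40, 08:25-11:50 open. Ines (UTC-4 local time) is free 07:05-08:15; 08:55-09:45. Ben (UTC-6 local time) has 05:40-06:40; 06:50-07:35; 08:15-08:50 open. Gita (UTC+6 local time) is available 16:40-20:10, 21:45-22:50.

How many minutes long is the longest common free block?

30

Callum in UTC: 09:45-12:10, 12:15-13:20, 14:25-16:50 (add 6h to convert from UTC-6).
Kavya in UTC: 10:00-12:50, 12:55-13:25, 14:00-14:40 (add 4h to convert from UTC-4).
Priya in UTC: 09:10-09:40, 10:25-13:50 (add 2h to convert from UTC-2).
Ines in UTC: 11:05-12:15, 12:55-13:45 (add 4h to convert from UTC-4).
Ben in UTC: 11:40-12:40, 12:50-13:35, 14:15-14:50 (add 6h to convert from UTC-6).
Gita in UTC: 10:40-14:10, 15:45-16:50 (subtract 6h to convert from UTC+6).
Callum ∩ Kavya: 10:00-12:10, 12:15-12:50, 12:55-13:20, 14:25-14:40.
Callum ∩ Kavya ∩ Priya: 10:25-12:10, 12:15-12:50, 12:55-13:20.
Callum ∩ Kavya ∩ Priya ∩ Ines: 11:05-12:10, 12:55-13:20.
Callum ∩ Kavya ∩ Priya ∩ Ines ∩ Ben: 11:40-12:10, 12:55-13:20.
Callum ∩ Kavya ∩ Priya ∩ Ines ∩ Ben ∩ Gita: 11:40-12:10, 12:55-13:20.
Those are the intersection windows.
The longest is 11:40-12:10 at 30 minutes.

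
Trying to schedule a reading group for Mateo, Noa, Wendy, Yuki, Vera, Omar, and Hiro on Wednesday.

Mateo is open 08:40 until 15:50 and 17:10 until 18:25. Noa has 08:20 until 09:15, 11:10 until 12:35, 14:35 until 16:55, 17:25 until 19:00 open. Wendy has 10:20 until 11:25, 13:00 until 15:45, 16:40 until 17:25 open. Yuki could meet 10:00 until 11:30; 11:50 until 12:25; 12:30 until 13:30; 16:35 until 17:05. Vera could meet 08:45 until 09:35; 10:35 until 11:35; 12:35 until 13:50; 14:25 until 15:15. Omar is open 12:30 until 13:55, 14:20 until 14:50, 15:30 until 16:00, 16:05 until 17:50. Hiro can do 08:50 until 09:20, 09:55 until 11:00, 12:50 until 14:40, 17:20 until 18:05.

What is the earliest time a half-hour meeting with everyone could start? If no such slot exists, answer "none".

none

Mateo ∩ Noa: 08:40-09:15, 11:10-12:35, 14:35-15:50, 17:25-18:25.
Mateo ∩ Noa ∩ Wendy: 11:10-11:25, 14:35-15:45.
Mateo ∩ Noa ∩ Wendy ∩ Yuki: 11:10-11:25.
Mateo ∩ Noa ∩ Wendy ∩ Yuki ∩ Vera: 11:10-11:25.
Mateo ∩ Noa ∩ Wendy ∩ Yuki ∩ Vera ∩ Omar: ∅.
Mateo ∩ Noa ∩ Wendy ∩ Yuki ∩ Vera ∩ Omar ∩ Hiro: ∅.
There is no time when everyone is free.
No common window is at least 30 minutes long.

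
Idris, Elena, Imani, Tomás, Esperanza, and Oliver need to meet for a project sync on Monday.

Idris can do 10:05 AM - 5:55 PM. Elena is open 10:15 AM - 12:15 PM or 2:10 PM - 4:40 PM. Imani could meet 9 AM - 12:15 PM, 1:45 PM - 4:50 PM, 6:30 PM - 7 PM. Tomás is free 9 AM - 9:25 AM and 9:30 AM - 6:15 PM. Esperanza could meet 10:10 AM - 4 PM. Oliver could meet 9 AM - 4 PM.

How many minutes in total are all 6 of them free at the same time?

230

Idris ∩ Elena: 10:15-12:15, 14:10-16:40.
Idris ∩ Elena ∩ Imani: 10:15-12:15, 14:10-16:40.
Idris ∩ Elena ∩ Imani ∩ Tomás: 10:15-12:15, 14:10-16:40.
Idris ∩ Elena ∩ Imani ∩ Tomás ∩ Esperanza: 10:15-12:15, 14:10-16:00.
Idris ∩ Elena ∩ Imani ∩ Tomás ∩ Esperanza ∩ Oliver: 10:15-12:15, 14:10-16:00.
Summing the common windows: 120 + 110 = 230 minutes.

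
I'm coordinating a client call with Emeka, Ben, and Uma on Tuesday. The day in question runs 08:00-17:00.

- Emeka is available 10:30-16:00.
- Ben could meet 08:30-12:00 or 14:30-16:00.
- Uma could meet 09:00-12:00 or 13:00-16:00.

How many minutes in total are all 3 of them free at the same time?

180

Emeka ∩ Ben: 10:30-12:00, 14:30-16:00.
Emeka ∩ Ben ∩ Uma: 10:30-12:00, 14:30-16:00.
So the common availability across everyone is 10:30-12:00, 14:30-16:00.
Summing the common windows: 90 + 90 = 180 minutes.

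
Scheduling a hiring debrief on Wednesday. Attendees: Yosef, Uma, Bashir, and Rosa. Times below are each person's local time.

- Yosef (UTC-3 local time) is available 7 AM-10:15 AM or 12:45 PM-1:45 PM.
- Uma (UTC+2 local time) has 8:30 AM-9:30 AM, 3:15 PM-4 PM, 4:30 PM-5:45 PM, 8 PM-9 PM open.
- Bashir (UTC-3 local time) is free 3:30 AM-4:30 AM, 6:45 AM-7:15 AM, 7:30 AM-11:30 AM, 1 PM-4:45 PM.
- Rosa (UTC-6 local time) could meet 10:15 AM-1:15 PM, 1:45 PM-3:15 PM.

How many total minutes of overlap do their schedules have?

Yosef in UTC: 10:00-13:15, 15:45-16:45 (add 3h to convert from UTC-3).
Uma in UTC: 06:30-07:30, 13:15-14:00, 14:30-15:45, 18:00-19:00 (subtract 2h to convert from UTC+2).
Bashir in UTC: 06:30-07:30, 09:45-10:15, 10:30-14:30, 16:00-19:45 (add 3h to convert from UTC-3).
Rosa in UTC: 16:15-19:15, 19:45-21:15 (add 6h to convert from UTC-6).
Yosef ∩ Uma: ∅.
Yosef ∩ Uma ∩ Bashir: ∅.
Yosef ∩ Uma ∩ Bashir ∩ Rosa: ∅.
There is no time when everyone is free.
There is no common window, so the total is 0 minutes.

0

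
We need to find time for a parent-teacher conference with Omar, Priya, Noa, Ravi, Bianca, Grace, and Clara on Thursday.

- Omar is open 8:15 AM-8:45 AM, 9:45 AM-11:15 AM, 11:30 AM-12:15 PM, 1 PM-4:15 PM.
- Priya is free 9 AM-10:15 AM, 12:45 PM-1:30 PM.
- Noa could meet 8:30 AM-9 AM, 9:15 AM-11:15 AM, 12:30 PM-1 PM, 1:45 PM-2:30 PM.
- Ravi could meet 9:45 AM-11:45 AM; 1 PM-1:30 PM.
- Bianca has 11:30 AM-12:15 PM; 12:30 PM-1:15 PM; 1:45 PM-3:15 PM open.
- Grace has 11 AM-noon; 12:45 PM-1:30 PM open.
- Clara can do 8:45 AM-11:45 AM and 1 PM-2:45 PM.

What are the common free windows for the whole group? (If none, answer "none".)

Omar ∩ Priya: 09:45-10:15, 13:00-13:30.
Omar ∩ Priya ∩ Noa: 09:45-10:15.
Omar ∩ Priya ∩ Noa ∩ Ravi: 09:45-10:15.
Omar ∩ Priya ∩ Noa ∩ Ravi ∩ Bianca: ∅.
Omar ∩ Priya ∩ Noa ∩ Ravi ∩ Bianca ∩ Grace: ∅.
Omar ∩ Priya ∩ Noa ∩ Ravi ∩ Bianca ∩ Grace ∩ Clara: ∅.
There is no time when everyone is free.

none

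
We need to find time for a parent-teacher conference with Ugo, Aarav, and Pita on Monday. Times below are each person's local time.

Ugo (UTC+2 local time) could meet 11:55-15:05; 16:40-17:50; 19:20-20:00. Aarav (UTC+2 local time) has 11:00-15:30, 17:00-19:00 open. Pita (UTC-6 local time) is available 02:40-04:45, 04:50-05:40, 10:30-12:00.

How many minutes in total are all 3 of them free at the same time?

100

Ugo in UTC: 09:55-13:05, 14:40-15:50, 17:20-18:00 (subtract 2h to convert from UTC+2).
Aarav in UTC: 09:00-13:30, 15:00-17:00 (subtract 2h to convert from UTC+2).
Pita in UTC: 08:40-10:45, 10:50-11:40, 16:30-18:00 (add 6h to convert from UTC-6).
Ugo ∩ Aarav: 09:55-13:05, 15:00-15:50.
Ugo ∩ Aarav ∩ Pita: 09:55-10:45, 10:50-11:40.
So the common availability across everyone is 09:55-10:45, 10:50-11:40.
Summing the common windows: 50 + 50 = 100 minutes.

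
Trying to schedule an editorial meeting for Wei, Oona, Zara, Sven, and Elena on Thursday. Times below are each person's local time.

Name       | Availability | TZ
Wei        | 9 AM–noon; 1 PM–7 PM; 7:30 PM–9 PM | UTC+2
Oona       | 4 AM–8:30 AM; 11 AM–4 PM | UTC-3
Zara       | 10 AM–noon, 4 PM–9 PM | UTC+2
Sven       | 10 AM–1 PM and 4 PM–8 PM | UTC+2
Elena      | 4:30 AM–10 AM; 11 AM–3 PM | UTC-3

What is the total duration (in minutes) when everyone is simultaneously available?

330

Wei in UTC: 07:00-10:00, 11:00-17:00, 17:30-19:00 (subtract 2h to convert from UTC+2).
Oona in UTC: 07:00-11:30, 14:00-19:00 (add 3h to convert from UTC-3).
Zara in UTC: 08:00-10:00, 14:00-19:00 (subtract 2h to convert from UTC+2).
Sven in UTC: 08:00-11:00, 14:00-18:00 (subtract 2h to convert from UTC+2).
Elena in UTC: 07:30-13:00, 14:00-18:00 (add 3h to convert from UTC-3).
Wei ∩ Oona: 07:00-10:00, 11:00-11:30, 14:00-17:00, 17:30-19:00.
Wei ∩ Oona ∩ Zara: 08:00-10:00, 14:00-17:00, 17:30-19:00.
Wei ∩ Oona ∩ Zara ∩ Sven: 08:00-10:00, 14:00-17:00, 17:30-18:00.
Wei ∩ Oona ∩ Zara ∩ Sven ∩ Elena: 08:00-10:00, 14:00-17:00, 17:30-18:00.
Those are the intersection windows.
Summing the common windows: 120 + 180 + 30 = 330 minutes.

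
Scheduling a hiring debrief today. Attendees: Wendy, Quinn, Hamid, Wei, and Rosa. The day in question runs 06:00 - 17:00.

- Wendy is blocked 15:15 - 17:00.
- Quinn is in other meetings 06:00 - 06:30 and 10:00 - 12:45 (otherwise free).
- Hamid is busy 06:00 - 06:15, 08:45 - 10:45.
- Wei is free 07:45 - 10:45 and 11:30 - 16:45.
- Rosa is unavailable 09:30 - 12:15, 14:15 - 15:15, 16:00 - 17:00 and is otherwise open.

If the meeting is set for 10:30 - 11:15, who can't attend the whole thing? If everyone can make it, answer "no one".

Hamid, Quinn, Rosa, Wei

Wendy free: 06:00-15:15 (invert busy blocks within the working day).
Quinn free: 06:30-10:00, 12:45-17:00 (invert busy blocks within the working day).
Hamid free: 06:15-08:45, 10:45-17:00 (invert busy blocks within the working day).
Wei free: 07:45-10:45, 11:30-16:45.
Rosa free: 06:00-09:30, 12:15-14:15, 15:15-16:00 (invert busy blocks within the working day).
Wendy: free for 10:30-11:15. Quinn: not fully free for 10:30-11:15. Hamid: not fully free for 10:30-11:15. Wei: not fully free for 10:30-11:15. Rosa: not fully free for 10:30-11:15.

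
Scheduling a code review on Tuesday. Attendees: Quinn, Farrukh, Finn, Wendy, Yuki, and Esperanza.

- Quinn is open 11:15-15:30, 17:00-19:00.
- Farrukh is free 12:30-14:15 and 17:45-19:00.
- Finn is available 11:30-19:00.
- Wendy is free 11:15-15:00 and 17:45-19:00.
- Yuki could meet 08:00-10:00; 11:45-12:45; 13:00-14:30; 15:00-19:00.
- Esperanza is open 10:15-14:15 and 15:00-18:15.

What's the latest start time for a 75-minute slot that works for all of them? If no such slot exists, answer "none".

Quinn ∩ Farrukh: 12:30-14:15, 17:45-19:00.
Quinn ∩ Farrukh ∩ Finn: 12:30-14:15, 17:45-19:00.
Quinn ∩ Farrukh ∩ Finn ∩ Wendy: 12:30-14:15, 17:45-19:00.
Quinn ∩ Farrukh ∩ Finn ∩ Wendy ∩ Yuki: 12:30-12:45, 13:00-14:15, 17:45-19:00.
Quinn ∩ Farrukh ∩ Finn ∩ Wendy ∩ Yuki ∩ Esperanza: 12:30-12:45, 13:00-14:15, 17:45-18:15.
The last common window of at least 75 minutes is 13:00-14:15; a 75-minute meeting can start as late as 13:00 and still end by 14:15.

13:00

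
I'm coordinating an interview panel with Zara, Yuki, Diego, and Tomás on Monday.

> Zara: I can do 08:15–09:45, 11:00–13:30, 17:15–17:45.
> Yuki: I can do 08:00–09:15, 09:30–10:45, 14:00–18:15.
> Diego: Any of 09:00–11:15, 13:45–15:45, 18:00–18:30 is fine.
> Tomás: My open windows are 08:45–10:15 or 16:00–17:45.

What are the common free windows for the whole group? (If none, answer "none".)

09:00-09:15, 09:30-09:45

Zara ∩ Yuki: 08:15-09:15, 09:30-09:45, 17:15-17:45.
Zara ∩ Yuki ∩ Diego: 09:00-09:15, 09:30-09:45.
Zara ∩ Yuki ∩ Diego ∩ Tomás: 09:00-09:15, 09:30-09:45.
So the common availability across everyone is 09:00-09:15, 09:30-09:45.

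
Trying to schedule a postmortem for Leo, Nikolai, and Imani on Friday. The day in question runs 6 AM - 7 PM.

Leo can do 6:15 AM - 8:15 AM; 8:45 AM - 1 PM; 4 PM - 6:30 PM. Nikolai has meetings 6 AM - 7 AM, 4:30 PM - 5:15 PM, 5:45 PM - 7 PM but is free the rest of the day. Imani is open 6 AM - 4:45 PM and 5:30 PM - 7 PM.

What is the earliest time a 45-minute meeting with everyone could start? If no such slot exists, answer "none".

Leo free: 06:15-08:15, 08:45-13:00, 16:00-18:30.
Nikolai free: 07:00-16:30, 17:15-17:45 (invert busy blocks within the working day).
Imani free: 06:00-16:45, 17:30-19:00.
Leo ∩ Nikolai: 07:00-08:15, 08:45-13:00, 16:00-16:30, 17:15-17:45.
Leo ∩ Nikolai ∩ Imani: 07:00-08:15, 08:45-13:00, 16:00-16:30, 17:30-17:45.
The first common window of at least 45 minutes is 07:00-08:15, so the earliest start is 07:00.

07:00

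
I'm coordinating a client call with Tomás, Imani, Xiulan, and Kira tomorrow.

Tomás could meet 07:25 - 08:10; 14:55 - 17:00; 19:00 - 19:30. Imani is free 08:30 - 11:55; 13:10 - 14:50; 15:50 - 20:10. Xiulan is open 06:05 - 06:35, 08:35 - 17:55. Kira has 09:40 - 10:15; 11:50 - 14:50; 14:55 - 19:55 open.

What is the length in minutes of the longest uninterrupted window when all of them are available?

Tomás ∩ Imani: 15:50-17:00, 19:00-19:30.
Tomás ∩ Imani ∩ Xiulan: 15:50-17:00.
Tomás ∩ Imani ∩ Xiulan ∩ Kira: 15:50-17:00.
The longest is 15:50-17:00 at 70 minutes.

70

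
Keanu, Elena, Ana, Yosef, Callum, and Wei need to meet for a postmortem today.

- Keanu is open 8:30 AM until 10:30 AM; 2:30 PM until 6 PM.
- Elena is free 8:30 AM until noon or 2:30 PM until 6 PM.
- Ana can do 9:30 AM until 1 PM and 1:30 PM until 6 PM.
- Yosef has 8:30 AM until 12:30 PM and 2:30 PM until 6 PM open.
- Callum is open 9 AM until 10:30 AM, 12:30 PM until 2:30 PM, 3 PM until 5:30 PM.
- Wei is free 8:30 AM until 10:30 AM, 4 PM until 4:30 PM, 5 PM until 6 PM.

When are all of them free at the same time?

09:30-10:30, 16:00-16:30, 17:00-17:30

Keanu ∩ Elena: 08:30-10:30, 14:30-18:00.
Keanu ∩ Elena ∩ Ana: 09:30-10:30, 14:30-18:00.
Keanu ∩ Elena ∩ Ana ∩ Yosef: 09:30-10:30, 14:30-18:00.
Keanu ∩ Elena ∩ Ana ∩ Yosef ∩ Callum: 09:30-10:30, 15:00-17:30.
Keanu ∩ Elena ∩ Ana ∩ Yosef ∩ Callum ∩ Wei: 09:30-10:30, 16:00-16:30, 17:00-17:30.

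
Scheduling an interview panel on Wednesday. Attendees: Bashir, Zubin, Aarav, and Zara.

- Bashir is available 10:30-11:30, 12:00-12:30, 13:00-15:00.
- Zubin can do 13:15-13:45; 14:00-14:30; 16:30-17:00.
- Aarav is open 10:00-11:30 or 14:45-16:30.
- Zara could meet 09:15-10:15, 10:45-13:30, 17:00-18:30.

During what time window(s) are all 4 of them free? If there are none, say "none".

Bashir ∩ Zubin: 13:15-13:45, 14:00-14:30.
Bashir ∩ Zubin ∩ Aarav: ∅.
Bashir ∩ Zubin ∩ Aarav ∩ Zara: ∅.
There is no time when everyone is free.

none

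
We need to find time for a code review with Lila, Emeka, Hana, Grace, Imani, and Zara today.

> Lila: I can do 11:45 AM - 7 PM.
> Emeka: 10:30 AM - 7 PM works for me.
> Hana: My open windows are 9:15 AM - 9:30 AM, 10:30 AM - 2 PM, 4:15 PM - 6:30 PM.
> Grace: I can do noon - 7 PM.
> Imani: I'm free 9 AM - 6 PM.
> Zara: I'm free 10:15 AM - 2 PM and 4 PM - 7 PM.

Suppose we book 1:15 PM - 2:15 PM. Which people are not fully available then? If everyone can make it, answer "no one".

Lila: free for 13:15-14:15. Emeka: free for 13:15-14:15. Hana: not fully free for 13:15-14:15. Grace: free for 13:15-14:15. Imani: free for 13:15-14:15. Zara: not fully free for 13:15-14:15.

Hana, Zara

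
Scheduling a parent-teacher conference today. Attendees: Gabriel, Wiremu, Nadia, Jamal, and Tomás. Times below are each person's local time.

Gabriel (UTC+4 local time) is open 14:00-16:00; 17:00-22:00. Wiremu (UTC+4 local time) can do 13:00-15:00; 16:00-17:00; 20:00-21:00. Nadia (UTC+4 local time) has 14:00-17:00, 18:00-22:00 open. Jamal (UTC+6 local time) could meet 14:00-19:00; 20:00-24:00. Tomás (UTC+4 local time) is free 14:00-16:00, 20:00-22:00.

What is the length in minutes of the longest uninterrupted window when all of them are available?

60

Gabriel in UTC: 10:00-12:00, 13:00-18:00 (subtract 4h to convert from UTC+4).
Wiremu in UTC: 09:00-11:00, 12:00-13:00, 16:00-17:00 (subtract 4h to convert from UTC+4).
Nadia in UTC: 10:00-13:00, 14:00-18:00 (subtract 4h to convert from UTC+4).
Jamal in UTC: 08:00-13:00, 14:00-18:00 (subtract 6h to convert from UTC+6).
Tomás in UTC: 10:00-12:00, 16:00-18:00 (subtract 4h to convert from UTC+4).
Gabriel ∩ Wiremu: 10:00-11:00, 16:00-17:00.
Gabriel ∩ Wiremu ∩ Nadia: 10:00-11:00, 16:00-17:00.
Gabriel ∩ Wiremu ∩ Nadia ∩ Jamal: 10:00-11:00, 16:00-17:00.
Gabriel ∩ Wiremu ∩ Nadia ∩ Jamal ∩ Tomás: 10:00-11:00, 16:00-17:00.
The longest is 10:00-11:00 at 60 minutes.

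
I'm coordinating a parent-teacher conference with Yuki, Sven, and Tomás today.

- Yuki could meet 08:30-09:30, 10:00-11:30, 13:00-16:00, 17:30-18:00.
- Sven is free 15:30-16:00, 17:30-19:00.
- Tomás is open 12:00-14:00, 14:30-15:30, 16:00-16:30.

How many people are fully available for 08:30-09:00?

1

Yuki can make the full 08:30-09:00 slot — that's 1.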